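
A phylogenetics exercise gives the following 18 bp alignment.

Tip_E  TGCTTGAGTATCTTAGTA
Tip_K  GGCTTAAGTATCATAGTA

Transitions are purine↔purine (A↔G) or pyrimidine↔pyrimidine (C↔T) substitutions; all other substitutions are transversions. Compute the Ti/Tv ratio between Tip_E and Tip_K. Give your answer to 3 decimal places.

Differing sites — 1:T/G (Tv); 6:G/A (Ti); 13:T/A (Tv).
Of the 3 differences, 1 transition and 2 transversions, so Ti/Tv = 1/2 = 0.500.

0.500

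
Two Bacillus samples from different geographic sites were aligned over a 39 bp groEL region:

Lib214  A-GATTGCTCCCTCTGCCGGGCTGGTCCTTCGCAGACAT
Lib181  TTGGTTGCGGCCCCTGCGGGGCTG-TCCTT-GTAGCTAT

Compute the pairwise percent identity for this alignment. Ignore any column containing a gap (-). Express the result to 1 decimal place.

75.0%

Excluding the 3 gap columns leaves 36 comparable sites.
Differing sites — 1:A/T; 4:A/G; 9:T/G; 10:C/G; 13:T/C; 18:C/G; 33:C/T; 36:A/C; 37:C/T.
27 of the 36 comparable sites match, so the percent identity is 27/36 × 100 = 75.0%.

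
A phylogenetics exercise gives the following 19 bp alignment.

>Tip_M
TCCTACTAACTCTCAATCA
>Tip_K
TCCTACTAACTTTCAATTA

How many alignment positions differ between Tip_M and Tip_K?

The sequences differ at positions 12 (C/T), 18 (C/T).
That gives 2 mismatches out of 19 aligned sites, so the Hamming distance is 2.

2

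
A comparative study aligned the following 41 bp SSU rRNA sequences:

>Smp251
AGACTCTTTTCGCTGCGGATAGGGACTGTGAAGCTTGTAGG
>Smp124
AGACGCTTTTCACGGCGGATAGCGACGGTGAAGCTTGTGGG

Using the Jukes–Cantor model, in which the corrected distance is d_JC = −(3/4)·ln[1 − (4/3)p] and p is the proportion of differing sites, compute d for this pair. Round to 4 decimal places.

Mismatches occur at site 5 (T↔G), site 12 (G↔A), site 14 (T↔G), site 23 (G↔C), site 27 (T↔G), site 39 (A↔G).
p = 6/41 = 0.146341.
d = −0.75 · ln(1 − (4/3)·0.146341) = −0.75 · ln(0.804879) = −0.75 · (-0.217063) = 0.1628.

0.1628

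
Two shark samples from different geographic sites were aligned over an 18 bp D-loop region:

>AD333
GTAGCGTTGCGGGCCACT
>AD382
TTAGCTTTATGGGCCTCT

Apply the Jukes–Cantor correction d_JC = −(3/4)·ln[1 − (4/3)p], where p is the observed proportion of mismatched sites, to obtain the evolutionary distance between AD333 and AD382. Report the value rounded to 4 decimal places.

0.3470

Differing sites — 1:G/T; 6:G/T; 9:G/A; 10:C/T; 16:A/T.
p = 5/18 = 0.277778.
d = −0.75 · ln(1 − (4/3)·0.277778) = −0.75 · ln(0.629629) = −0.75 · (-0.462625) = 0.3470.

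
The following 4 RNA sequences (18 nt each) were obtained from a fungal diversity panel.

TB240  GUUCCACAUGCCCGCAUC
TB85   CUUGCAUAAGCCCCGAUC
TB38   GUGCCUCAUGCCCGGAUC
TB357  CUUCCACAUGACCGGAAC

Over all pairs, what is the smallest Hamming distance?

3

Pairwise Hamming distances:
  TB240 vs TB85: 6
  TB240 vs TB38: 3
  TB240 vs TB357: 4
  TB85 vs TB38: 7
  TB85 vs TB357: 6
  TB38 vs TB357: 5
The smallest is 3, between TB240 and TB38.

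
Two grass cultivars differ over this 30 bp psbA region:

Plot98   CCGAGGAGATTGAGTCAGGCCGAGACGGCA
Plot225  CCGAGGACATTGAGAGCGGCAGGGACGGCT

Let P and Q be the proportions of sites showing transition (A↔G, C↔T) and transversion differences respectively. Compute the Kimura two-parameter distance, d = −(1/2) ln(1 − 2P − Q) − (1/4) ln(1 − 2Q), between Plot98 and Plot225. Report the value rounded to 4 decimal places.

Mismatches occur at site 8 (G/C, transversion), site 15 (T/A, transversion), site 16 (C/G, transversion), site 17 (A/C, transversion), site 21 (C/A, transversion), site 23 (A/G, transition), site 30 (A/T, transversion).
Of the 7 differences, 1 transition and 6 transversions over 30 sites: P = 1/30 = 0.033333, Q = 6/30 = 0.200000.
d = −0.5·ln(0.733334) − 0.25·ln(0.600000) = −0.5·(-0.310154) − 0.25·(-0.510826) = 0.2828.

0.2828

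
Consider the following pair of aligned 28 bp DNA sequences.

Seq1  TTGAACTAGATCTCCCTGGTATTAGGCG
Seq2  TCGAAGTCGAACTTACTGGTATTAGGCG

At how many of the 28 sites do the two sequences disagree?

6

The sequences differ at positions 2 (T/C), 6 (C/G), 8 (A/C), 11 (T/A), 14 (C/T), 15 (C/A).
That gives 6 mismatches out of 28 aligned sites, so the Hamming distance is 6.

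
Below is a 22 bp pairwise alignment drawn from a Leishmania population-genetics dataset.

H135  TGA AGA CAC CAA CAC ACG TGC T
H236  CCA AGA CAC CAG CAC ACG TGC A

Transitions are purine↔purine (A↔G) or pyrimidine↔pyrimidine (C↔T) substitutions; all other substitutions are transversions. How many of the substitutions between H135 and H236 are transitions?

The sequences differ at positions 1 (T/C, transition), 2 (G/C, transversion), 12 (A/G, transition), 22 (T/A, transversion).
Of the 4 differences, 2 transitions and 2 transversions, so the answer is 2.

2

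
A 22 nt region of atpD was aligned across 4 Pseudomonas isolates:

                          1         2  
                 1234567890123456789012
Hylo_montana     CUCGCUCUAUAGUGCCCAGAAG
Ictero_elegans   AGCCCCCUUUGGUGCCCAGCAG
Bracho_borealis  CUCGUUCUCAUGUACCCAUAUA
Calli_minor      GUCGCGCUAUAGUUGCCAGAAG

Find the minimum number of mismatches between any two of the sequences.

Pairwise Hamming distances:
  Hylo_montana vs Ictero_elegans: 7
  Hylo_montana vs Bracho_borealis: 8
  Hylo_montana vs Calli_minor: 4
  Ictero_elegans vs Bracho_borealis: 13
  Ictero_elegans vs Calli_minor: 9
  Bracho_borealis vs Calli_minor: 11
The smallest is 4, between Hylo_montana and Calli_minor.

4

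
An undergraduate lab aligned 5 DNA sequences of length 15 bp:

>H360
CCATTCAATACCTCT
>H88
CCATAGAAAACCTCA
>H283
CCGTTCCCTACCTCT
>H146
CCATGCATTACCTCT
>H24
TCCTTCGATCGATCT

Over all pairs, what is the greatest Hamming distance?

10

Pairwise Hamming distances:
  H360 vs H88: 4
  H360 vs H283: 3
  H360 vs H146: 2
  H360 vs H24: 6
  H88 vs H283: 7
  H88 vs H146: 5
  H88 vs H24: 10
  H283 vs H146: 4
  H283 vs H24: 7
  H146 vs H24: 8
The largest is 10, between H88 and H24.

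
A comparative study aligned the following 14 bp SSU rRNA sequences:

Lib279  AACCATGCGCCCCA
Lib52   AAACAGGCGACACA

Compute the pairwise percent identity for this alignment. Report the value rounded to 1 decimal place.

71.4%

The sequences differ at positions 3 (C/A), 6 (T/G), 10 (C/A), 12 (C/A).
10 of the 14 sites match, so the percent identity is 10/14 × 100 = 71.4%.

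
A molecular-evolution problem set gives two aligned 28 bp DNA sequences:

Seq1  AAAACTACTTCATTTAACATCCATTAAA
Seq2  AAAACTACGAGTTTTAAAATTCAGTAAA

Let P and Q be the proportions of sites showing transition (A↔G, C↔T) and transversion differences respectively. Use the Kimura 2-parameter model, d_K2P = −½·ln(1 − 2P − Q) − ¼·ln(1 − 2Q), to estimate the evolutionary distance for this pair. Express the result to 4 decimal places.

Mismatches occur at site 9 (T→G, transversion), site 10 (T→A, transversion), site 11 (C→G, transversion), site 12 (A→T, transversion), site 18 (C→A, transversion), site 21 (C→T, transition), site 24 (T→G, transversion).
Of the 7 differences, 1 transition and 6 transversions over 28 sites: P = 1/28 = 0.035714, Q = 6/28 = 0.214286.
d = −0.5·ln(0.714286) − 0.25·ln(0.571428) = −0.5·(-0.336472) − 0.25·(-0.559617) = 0.3081.

0.3081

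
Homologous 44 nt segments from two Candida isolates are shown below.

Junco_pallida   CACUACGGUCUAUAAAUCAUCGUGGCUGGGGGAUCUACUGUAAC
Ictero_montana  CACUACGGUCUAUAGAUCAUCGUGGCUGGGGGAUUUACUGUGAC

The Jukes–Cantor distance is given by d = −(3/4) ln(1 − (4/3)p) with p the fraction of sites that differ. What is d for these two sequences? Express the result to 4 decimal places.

The sequences differ at positions 15 (A/G), 35 (C/U), 42 (A/G).
p = 3/44 = 0.068182.
d = −0.75 · ln(1 − (4/3)·0.068182) = −0.75 · ln(0.909091) = −0.75 · (-0.095310) = 0.0715.

0.0715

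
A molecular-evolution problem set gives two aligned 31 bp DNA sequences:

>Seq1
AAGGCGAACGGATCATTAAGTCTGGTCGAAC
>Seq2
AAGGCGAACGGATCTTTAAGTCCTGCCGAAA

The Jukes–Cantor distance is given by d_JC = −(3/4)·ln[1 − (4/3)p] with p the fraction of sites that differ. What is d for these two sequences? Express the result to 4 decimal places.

Differing sites — 15:A/T; 23:T/C; 24:G/T; 26:T/C; 31:C/A.
p = 5/31 = 0.161290.
d = −0.75 · ln(1 − (4/3)·0.161290) = −0.75 · ln(0.784947) = −0.75 · (-0.242139) = 0.1816.

0.1816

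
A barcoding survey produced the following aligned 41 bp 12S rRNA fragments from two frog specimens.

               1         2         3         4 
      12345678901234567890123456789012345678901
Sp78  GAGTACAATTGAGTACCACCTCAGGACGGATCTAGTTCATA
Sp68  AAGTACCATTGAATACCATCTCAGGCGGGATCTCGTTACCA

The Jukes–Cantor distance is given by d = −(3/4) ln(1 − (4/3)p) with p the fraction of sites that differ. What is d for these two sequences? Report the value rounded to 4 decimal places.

Mismatches occur at site 1 (G↔A), site 7 (A↔C), site 13 (G↔A), site 19 (C↔T), site 26 (A↔C), site 27 (C↔G), site 34 (A↔C), site 38 (C↔A), site 39 (A↔C), site 40 (T↔C).
p = 10/41 = 0.243902.
d = −0.75 · ln(1 − (4/3)·0.243902) = −0.75 · ln(0.674797) = −0.75 · (-0.393343) = 0.2950.

0.2950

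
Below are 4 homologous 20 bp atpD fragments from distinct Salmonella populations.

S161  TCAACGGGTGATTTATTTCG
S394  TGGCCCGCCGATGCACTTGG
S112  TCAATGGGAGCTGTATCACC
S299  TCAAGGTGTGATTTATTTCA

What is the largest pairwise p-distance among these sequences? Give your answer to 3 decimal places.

0.700

Pairwise Hamming distances:
  S161 vs S394: 10
  S161 vs S112: 7
  S161 vs S299: 3
  S394 vs S112: 14
  S394 vs S299: 13
  S112 vs S299: 8
The largest is 14 mismatches, between S394 and S112; p = 14/20 = 0.700.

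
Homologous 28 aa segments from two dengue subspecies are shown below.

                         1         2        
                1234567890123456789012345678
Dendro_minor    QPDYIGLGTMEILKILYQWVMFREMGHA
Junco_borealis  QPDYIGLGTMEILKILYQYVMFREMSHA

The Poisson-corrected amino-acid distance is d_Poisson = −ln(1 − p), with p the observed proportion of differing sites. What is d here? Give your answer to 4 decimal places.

0.0741

Differing sites — 19:W/Y; 26:G/S.
p = 2/28 = 0.071429.
d = −ln(1 − 0.071429) = −ln(0.928571) = 0.0741.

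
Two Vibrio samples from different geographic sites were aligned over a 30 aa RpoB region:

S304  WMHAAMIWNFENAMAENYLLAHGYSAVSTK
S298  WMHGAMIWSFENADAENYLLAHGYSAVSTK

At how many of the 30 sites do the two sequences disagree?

3

The sequences differ at positions 4 (A/G), 9 (N/S), 14 (M/D).
That gives 3 mismatches out of 30 aligned sites, so the Hamming distance is 3.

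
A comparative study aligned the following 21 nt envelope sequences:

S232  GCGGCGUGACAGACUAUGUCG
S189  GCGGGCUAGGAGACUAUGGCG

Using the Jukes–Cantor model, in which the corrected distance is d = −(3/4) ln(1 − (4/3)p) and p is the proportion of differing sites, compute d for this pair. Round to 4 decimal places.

Mismatches occur at site 5 (C/G), site 6 (G/C), site 8 (G/A), site 9 (A/G), site 10 (C/G), site 19 (U/G).
p = 6/21 = 0.285714.
d = −0.75 · ln(1 − (4/3)·0.285714) = −0.75 · ln(0.619048) = −0.75 · (-0.479572) = 0.3597.

0.3597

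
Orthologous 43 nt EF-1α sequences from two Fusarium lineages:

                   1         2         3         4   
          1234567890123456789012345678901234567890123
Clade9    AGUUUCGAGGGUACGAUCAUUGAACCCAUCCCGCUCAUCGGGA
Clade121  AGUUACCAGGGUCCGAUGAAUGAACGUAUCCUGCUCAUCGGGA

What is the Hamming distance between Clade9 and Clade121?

8

Mismatches occur at site 5 (U→A), site 7 (G→C), site 13 (A→C), site 18 (C→G), site 20 (U→A), site 26 (C→G), site 27 (C→U), site 32 (C→U).
That gives 8 mismatches out of 43 aligned sites, so the Hamming distance is 8.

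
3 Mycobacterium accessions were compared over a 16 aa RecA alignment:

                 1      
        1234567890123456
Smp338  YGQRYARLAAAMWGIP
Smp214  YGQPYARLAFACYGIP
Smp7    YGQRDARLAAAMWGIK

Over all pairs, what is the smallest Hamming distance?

2

Pairwise Hamming distances:
  Smp338 vs Smp214: 4
  Smp338 vs Smp7: 2
  Smp214 vs Smp7: 6
The smallest is 2, between Smp338 and Smp7.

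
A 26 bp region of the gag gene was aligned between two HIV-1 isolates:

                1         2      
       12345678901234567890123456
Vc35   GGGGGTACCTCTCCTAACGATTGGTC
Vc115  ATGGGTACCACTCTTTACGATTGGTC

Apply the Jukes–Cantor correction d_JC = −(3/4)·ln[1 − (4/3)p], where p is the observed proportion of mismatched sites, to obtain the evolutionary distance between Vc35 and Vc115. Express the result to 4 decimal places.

The sequences differ at positions 1 (G/A), 2 (G/T), 10 (T/A), 14 (C/T), 16 (A/T).
p = 5/26 = 0.192308.
d = −0.75 · ln(1 − (4/3)·0.192308) = −0.75 · ln(0.743589) = −0.75 · (-0.296267) = 0.2222.

0.2222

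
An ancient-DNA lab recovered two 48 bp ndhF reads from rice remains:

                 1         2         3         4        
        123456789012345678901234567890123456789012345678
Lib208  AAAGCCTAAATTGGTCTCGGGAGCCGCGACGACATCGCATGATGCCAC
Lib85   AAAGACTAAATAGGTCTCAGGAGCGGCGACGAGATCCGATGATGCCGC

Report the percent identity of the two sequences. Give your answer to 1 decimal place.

The sequences differ at positions 5 (C/A), 12 (T/A), 19 (G/A), 25 (C/G), 33 (C/G), 37 (G/C), 38 (C/G), 47 (A/G).
40 of the 48 sites match, so the percent identity is 40/48 × 100 = 83.3%.

83.3%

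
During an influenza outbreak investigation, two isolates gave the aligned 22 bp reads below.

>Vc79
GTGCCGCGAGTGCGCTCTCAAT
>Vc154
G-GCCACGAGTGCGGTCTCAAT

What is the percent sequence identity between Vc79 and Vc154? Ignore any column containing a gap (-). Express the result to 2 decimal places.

Excluding the 1 gap column leaves 21 comparable sites.
Mismatches occur at site 6 (G→A), site 15 (C→G).
19 of the 21 comparable sites match, so the percent identity is 19/21 × 100 = 90.48%.

90.48%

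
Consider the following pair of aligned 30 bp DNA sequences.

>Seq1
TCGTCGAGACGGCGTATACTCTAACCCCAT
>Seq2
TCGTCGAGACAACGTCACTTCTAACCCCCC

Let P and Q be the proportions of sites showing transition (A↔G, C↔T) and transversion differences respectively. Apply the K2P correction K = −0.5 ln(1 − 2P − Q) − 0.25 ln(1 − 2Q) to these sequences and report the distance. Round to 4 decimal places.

0.3330

Differing sites — 11:G/A (Ti); 12:G/A (Ti); 16:A/C (Tv); 17:T/A (Tv); 18:A/C (Tv); 19:C/T (Ti); 29:A/C (Tv); 30:T/C (Ti).
Of the 8 differences, 4 transitions and 4 transversions over 30 sites: P = 4/30 = 0.133333, Q = 4/30 = 0.133333.
d = −0.5·ln(0.600001) − 0.25·ln(0.733334) = −0.5·(-0.510824) − 0.25·(-0.310154) = 0.3330.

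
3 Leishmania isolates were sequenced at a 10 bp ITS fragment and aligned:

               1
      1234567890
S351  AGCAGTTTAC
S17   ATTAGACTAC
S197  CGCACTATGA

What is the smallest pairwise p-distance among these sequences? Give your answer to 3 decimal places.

Pairwise Hamming distances:
  S351 vs S17: 4
  S351 vs S197: 5
  S17 vs S197: 8
The smallest is 4 mismatches, between S351 and S17; p = 4/10 = 0.400.

0.400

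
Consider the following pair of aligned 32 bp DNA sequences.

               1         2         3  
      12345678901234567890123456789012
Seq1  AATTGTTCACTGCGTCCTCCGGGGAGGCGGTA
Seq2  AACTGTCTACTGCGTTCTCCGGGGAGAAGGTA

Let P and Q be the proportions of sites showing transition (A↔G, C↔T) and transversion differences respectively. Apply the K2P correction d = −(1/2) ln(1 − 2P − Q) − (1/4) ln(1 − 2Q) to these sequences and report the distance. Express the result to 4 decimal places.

The sequences differ at positions 3 (T/C, transition), 7 (T/C, transition), 8 (C/T, transition), 16 (C/T, transition), 27 (G/A, transition), 28 (C/A, transversion).
Of the 6 differences, 5 transitions and 1 transversion over 32 sites: P = 5/32 = 0.156250, Q = 1/32 = 0.031250.
d = −0.5·ln(0.656250) − 0.25·ln(0.937500) = −0.5·(-0.421213) − 0.25·(-0.064539) = 0.2267.

0.2267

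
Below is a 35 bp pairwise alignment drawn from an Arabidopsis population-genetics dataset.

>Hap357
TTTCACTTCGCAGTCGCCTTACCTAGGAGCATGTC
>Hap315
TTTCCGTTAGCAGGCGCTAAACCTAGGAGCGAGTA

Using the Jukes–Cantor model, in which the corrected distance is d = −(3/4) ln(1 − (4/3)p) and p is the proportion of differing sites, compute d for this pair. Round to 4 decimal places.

0.3597

Differing sites — 5:A/C; 6:C/G; 9:C/A; 14:T/G; 18:C/T; 19:T/A; 20:T/A; 31:A/G; 32:T/A; 35:C/A.
p = 10/35 = 0.285714.
d = −0.75 · ln(1 − (4/3)·0.285714) = −0.75 · ln(0.619048) = −0.75 · (-0.479572) = 0.3597.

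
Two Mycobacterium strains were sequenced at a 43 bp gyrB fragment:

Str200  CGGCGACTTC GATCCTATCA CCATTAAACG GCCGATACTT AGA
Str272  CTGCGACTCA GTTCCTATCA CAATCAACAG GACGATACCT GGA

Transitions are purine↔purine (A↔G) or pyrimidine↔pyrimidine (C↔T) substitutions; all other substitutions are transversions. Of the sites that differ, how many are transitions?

4

The sequences differ at positions 2 (G/T, transversion), 9 (T/C, transition), 10 (C/A, transversion), 12 (A/T, transversion), 22 (C/A, transversion), 25 (T/C, transition), 28 (A/C, transversion), 29 (C/A, transversion), 32 (C/A, transversion), 39 (T/C, transition), 41 (A/G, transition).
Of the 11 differences, 4 transitions and 7 transversions, so the answer is 4.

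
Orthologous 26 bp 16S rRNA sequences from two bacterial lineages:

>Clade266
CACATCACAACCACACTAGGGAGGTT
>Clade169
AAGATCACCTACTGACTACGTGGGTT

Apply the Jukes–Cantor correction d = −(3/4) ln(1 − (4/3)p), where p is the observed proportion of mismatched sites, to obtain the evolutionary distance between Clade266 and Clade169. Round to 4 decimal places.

0.5393

The sequences differ at positions 1 (C/A), 3 (C/G), 9 (A/C), 10 (A/T), 11 (C/A), 13 (A/T), 14 (C/G), 19 (G/C), 21 (G/T), 22 (A/G).
p = 10/26 = 0.384615.
d = −0.75 · ln(1 − (4/3)·0.384615) = −0.75 · ln(0.487180) = −0.75 · (-0.719122) = 0.5393.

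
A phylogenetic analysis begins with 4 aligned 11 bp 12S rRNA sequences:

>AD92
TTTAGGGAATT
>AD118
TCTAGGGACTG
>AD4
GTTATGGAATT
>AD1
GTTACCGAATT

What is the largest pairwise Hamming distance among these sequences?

Pairwise Hamming distances:
  AD92 vs AD118: 3
  AD92 vs AD4: 2
  AD92 vs AD1: 3
  AD118 vs AD4: 5
  AD118 vs AD1: 6
  AD4 vs AD1: 2
The largest is 6, between AD118 and AD1.

6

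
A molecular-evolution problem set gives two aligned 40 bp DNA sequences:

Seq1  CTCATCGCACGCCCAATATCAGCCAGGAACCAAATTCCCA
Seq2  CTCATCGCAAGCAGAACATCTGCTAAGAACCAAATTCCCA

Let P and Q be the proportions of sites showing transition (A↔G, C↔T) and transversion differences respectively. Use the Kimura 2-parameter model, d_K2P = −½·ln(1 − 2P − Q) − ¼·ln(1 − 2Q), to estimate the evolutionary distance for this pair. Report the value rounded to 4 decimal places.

Differing sites — 10:C/A (Tv); 13:C/A (Tv); 14:C/G (Tv); 17:T/C (Ti); 21:A/T (Tv); 24:C/T (Ti); 26:G/A (Ti).
Of the 7 differences, 3 transitions and 4 transversions over 40 sites: P = 3/40 = 0.075000, Q = 4/40 = 0.100000.
d = −0.5·ln(0.750000) − 0.25·ln(0.800000) = −0.5·(-0.287682) − 0.25·(-0.223144) = 0.1996.

0.1996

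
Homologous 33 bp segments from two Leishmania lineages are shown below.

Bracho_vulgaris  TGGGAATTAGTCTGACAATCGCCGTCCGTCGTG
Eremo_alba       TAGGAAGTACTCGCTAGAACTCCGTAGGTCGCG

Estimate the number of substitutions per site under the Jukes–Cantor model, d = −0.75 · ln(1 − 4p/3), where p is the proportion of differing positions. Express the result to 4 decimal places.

0.5587

Differing sites — 2:G/A; 7:T/G; 10:G/C; 13:T/G; 14:G/C; 15:A/T; 16:C/A; 17:A/G; 19:T/A; 21:G/T; 26:C/A; 27:C/G; 32:T/C.
p = 13/33 = 0.393939.
d = −0.75 · ln(1 − (4/3)·0.393939) = −0.75 · ln(0.474748) = −0.75 · (-0.744971) = 0.5587.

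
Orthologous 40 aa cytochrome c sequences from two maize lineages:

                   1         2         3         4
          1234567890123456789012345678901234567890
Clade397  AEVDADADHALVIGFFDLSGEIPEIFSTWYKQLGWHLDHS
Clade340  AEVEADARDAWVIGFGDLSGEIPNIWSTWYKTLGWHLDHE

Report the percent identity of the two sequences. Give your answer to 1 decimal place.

Mismatches occur at site 4 (D/E), site 8 (D/R), site 9 (H/D), site 11 (L/W), site 16 (F/G), site 24 (E/N), site 26 (F/W), site 32 (Q/T), site 40 (S/E).
31 of the 40 sites match, so the percent identity is 31/40 × 100 = 77.5%.

77.5%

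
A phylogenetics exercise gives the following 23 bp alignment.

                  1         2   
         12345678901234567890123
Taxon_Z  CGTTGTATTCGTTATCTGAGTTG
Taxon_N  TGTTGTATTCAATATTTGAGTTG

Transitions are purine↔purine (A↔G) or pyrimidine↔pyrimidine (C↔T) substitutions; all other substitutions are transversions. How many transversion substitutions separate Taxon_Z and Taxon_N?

1

Differing sites — 1:C/T (Ti); 11:G/A (Ti); 12:T/A (Tv); 16:C/T (Ti).
Of the 4 differences, 3 transitions and 1 transversion, so the answer is 1.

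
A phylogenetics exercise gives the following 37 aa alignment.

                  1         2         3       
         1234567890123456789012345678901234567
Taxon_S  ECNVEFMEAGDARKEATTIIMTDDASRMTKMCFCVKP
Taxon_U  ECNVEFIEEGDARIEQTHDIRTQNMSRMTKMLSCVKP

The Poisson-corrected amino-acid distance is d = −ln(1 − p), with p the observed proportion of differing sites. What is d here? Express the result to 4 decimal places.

0.3920

Mismatches occur at site 7 (M↔I), site 9 (A↔E), site 14 (K↔I), site 16 (A↔Q), site 18 (T↔H), site 19 (I↔D), site 21 (M↔R), site 23 (D↔Q), site 24 (D↔N), site 25 (A↔M), site 32 (C↔L), site 33 (F↔S).
p = 12/37 = 0.324324.
d = −ln(1 − 0.324324) = −ln(0.675676) = 0.3920.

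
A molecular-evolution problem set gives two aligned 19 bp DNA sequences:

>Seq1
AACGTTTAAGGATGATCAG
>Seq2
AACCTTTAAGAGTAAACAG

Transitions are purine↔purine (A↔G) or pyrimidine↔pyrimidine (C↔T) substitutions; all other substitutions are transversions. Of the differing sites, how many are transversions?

2

Mismatches occur at site 4 (G↔C, transversion), site 11 (G↔A, transition), site 12 (A↔G, transition), site 14 (G↔A, transition), site 16 (T↔A, transversion).
Of the 5 differences, 3 transitions and 2 transversions, so the answer is 2.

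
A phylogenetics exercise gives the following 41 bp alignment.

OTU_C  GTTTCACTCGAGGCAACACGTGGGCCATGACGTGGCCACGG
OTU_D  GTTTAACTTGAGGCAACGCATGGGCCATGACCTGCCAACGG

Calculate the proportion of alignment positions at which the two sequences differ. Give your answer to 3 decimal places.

0.171

Mismatches occur at site 5 (C→A), site 9 (C→T), site 18 (A→G), site 20 (G→A), site 32 (G→C), site 35 (G→C), site 37 (C→A).
There are 7 differences over 41 sites, so p = 7/41 = 0.171.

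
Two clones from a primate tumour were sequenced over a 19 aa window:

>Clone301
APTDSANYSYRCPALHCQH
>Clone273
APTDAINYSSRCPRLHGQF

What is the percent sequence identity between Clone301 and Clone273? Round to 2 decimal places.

Differing sites — 5:S/A; 6:A/I; 10:Y/S; 14:A/R; 17:C/G; 19:H/F.
13 of the 19 sites match, so the percent identity is 13/19 × 100 = 68.42%.

68.42%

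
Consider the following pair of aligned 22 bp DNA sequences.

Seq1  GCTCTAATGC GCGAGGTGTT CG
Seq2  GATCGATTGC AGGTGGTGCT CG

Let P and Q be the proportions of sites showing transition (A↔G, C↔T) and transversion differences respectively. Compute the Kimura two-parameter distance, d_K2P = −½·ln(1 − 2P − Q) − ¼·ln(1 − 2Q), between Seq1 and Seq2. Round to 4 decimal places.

0.4146

The sequences differ at positions 2 (C/A, transversion), 5 (T/G, transversion), 7 (A/T, transversion), 11 (G/A, transition), 12 (C/G, transversion), 14 (A/T, transversion), 19 (T/C, transition).
Of the 7 differences, 2 transitions and 5 transversions over 22 sites: P = 2/22 = 0.090909, Q = 5/22 = 0.227273.
d = −0.5·ln(0.590909) − 0.25·ln(0.545454) = −0.5·(-0.526093) − 0.25·(-0.606137) = 0.4146.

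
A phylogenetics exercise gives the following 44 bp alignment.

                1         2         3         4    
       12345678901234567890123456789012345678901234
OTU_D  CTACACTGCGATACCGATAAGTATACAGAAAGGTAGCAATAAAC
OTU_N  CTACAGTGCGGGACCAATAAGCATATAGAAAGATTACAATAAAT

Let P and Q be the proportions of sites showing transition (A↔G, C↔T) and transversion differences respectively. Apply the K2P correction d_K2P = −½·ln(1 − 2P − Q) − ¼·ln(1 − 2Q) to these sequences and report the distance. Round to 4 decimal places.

0.2808

Mismatches occur at site 6 (C→G, transversion), site 11 (A→G, transition), site 12 (T→G, transversion), site 16 (G→A, transition), site 22 (T→C, transition), site 26 (C→T, transition), site 33 (G→A, transition), site 35 (A→T, transversion), site 36 (G→A, transition), site 44 (C→T, transition).
Of the 10 differences, 7 transitions and 3 transversions over 44 sites: P = 7/44 = 0.159091, Q = 3/44 = 0.068182.
d = −0.5·ln(0.613636) − 0.25·ln(0.863636) = −0.5·(-0.488353) − 0.25·(-0.146604) = 0.2808.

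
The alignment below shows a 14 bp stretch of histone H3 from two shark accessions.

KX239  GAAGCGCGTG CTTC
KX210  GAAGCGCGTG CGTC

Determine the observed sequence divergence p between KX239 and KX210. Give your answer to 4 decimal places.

The sequences differ at position 12 (T/G).
There are 1 differences over 14 sites, so p = 1/14 = 0.0714.

0.0714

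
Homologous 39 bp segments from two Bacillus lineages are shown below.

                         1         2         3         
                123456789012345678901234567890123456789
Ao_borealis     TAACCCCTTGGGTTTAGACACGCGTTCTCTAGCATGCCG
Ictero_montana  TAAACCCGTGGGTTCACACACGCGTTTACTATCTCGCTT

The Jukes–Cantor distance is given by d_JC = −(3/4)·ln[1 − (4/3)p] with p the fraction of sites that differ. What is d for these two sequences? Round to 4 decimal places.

Mismatches occur at site 4 (C→A), site 8 (T→G), site 15 (T→C), site 17 (G→C), site 27 (C→T), site 28 (T→A), site 32 (G→T), site 34 (A→T), site 35 (T→C), site 38 (C→T), site 39 (G→T).
p = 11/39 = 0.282051.
d = −0.75 · ln(1 − (4/3)·0.282051) = −0.75 · ln(0.623932) = −0.75 · (-0.471714) = 0.3538.

0.3538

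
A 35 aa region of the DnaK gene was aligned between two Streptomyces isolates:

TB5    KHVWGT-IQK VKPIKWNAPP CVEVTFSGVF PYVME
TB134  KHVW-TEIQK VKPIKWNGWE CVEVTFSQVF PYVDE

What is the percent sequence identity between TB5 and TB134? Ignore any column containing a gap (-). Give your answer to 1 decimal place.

Excluding the 2 gap columns leaves 33 comparable sites.
The sequences differ at positions 18 (A/G), 19 (P/W), 20 (P/E), 28 (G/Q), 34 (M/D).
28 of the 33 comparable sites match, so the percent identity is 28/33 × 100 = 84.8%.

84.8%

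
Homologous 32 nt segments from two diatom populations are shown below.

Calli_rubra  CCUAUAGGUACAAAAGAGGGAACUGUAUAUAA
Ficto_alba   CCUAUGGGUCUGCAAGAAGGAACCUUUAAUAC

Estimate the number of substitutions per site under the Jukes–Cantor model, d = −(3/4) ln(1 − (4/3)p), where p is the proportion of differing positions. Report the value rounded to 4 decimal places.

Mismatches occur at site 6 (A→G), site 10 (A→C), site 11 (C→U), site 12 (A→G), site 13 (A→C), site 18 (G→A), site 24 (U→C), site 25 (G→U), site 27 (A→U), site 28 (U→A), site 32 (A→C).
p = 11/32 = 0.343750.
d = −0.75 · ln(1 − (4/3)·0.343750) = −0.75 · ln(0.541667) = −0.75 · (-0.613104) = 0.4598.

0.4598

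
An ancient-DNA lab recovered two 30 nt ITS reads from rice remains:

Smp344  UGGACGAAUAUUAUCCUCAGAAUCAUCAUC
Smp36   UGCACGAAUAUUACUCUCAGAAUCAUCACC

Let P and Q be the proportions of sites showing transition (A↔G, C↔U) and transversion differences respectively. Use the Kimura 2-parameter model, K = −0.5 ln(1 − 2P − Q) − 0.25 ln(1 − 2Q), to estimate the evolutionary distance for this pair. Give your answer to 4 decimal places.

0.1501

Differing sites — 3:G/C (Tv); 14:U/C (Ti); 15:C/U (Ti); 29:U/C (Ti).
Of the 4 differences, 3 transitions and 1 transversion over 30 sites: P = 3/30 = 0.100000, Q = 1/30 = 0.033333.
d = −0.5·ln(0.766667) − 0.25·ln(0.933334) = −0.5·(-0.265703) − 0.25·(-0.068992) = 0.1501.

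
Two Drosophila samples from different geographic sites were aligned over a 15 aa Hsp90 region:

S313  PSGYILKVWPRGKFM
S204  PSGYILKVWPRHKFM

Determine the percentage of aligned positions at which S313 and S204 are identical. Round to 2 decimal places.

93.33%

A single mismatch occurs at site 12 (G↔H).
14 of the 15 sites match, so the percent identity is 14/15 × 100 = 93.33%.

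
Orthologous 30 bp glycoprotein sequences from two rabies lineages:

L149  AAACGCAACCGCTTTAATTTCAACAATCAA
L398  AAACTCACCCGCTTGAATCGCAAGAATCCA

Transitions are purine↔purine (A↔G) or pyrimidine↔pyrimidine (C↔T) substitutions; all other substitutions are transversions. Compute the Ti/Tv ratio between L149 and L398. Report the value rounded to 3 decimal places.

Mismatches occur at site 5 (G↔T, transversion), site 8 (A↔C, transversion), site 15 (T↔G, transversion), site 19 (T↔C, transition), site 20 (T↔G, transversion), site 24 (C↔G, transversion), site 29 (A↔C, transversion).
Of the 7 differences, 1 transition and 6 transversions, so Ti/Tv = 1/6 = 0.167.

0.167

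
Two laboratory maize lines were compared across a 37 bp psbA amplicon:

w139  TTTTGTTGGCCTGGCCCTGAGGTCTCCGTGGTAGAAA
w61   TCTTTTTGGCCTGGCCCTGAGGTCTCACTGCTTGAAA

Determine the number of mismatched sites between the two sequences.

Mismatches occur at site 2 (T→C), site 5 (G→T), site 27 (C→A), site 28 (G→C), site 31 (G→C), site 33 (A→T).
That gives 6 mismatches out of 37 aligned sites, so the Hamming distance is 6.

6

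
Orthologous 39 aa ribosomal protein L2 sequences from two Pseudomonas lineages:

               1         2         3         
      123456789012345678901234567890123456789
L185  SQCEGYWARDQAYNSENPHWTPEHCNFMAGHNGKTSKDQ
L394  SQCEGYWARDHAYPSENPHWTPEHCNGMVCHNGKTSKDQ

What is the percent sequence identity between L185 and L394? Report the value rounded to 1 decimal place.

87.2%

The sequences differ at positions 11 (Q/H), 14 (N/P), 27 (F/G), 29 (A/V), 30 (G/C).
34 of the 39 sites match, so the percent identity is 34/39 × 100 = 87.2%.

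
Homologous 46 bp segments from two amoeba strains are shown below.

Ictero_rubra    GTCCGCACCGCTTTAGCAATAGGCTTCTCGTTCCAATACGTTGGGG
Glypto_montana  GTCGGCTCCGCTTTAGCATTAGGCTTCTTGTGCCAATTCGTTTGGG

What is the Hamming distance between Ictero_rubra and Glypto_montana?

7

Mismatches occur at site 4 (C↔G), site 7 (A↔T), site 19 (A↔T), site 29 (C↔T), site 32 (T↔G), site 38 (A↔T), site 43 (G↔T).
That gives 7 mismatches out of 46 aligned sites, so the Hamming distance is 7.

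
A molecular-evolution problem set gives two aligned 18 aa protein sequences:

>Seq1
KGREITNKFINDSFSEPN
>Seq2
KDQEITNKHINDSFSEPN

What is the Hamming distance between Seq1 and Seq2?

3

Mismatches occur at site 2 (G/D), site 3 (R/Q), site 9 (F/H).
That gives 3 mismatches out of 18 aligned sites, so the Hamming distance is 3.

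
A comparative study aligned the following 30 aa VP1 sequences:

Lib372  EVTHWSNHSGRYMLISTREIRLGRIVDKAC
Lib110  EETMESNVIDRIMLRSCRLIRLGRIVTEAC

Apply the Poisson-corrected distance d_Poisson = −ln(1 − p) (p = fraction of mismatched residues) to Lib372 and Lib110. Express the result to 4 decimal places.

0.5108

Mismatches occur at site 2 (V↔E), site 4 (H↔M), site 5 (W↔E), site 8 (H↔V), site 9 (S↔I), site 10 (G↔D), site 12 (Y↔I), site 15 (I↔R), site 17 (T↔C), site 19 (E↔L), site 27 (D↔T), site 28 (K↔E).
p = 12/30 = 0.400000.
d = −ln(1 − 0.400000) = −ln(0.600000) = 0.5108.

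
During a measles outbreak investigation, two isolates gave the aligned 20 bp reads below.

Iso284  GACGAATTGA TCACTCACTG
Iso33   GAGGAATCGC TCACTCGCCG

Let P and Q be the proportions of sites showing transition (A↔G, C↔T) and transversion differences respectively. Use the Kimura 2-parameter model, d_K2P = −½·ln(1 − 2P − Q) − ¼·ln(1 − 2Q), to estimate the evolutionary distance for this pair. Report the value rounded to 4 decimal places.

0.3112

Differing sites — 3:C/G (Tv); 8:T/C (Ti); 10:A/C (Tv); 17:A/G (Ti); 19:T/C (Ti).
Of the 5 differences, 3 transitions and 2 transversions over 20 sites: P = 3/20 = 0.150000, Q = 2/20 = 0.100000.
d = −0.5·ln(0.600000) − 0.25·ln(0.800000) = −0.5·(-0.510826) − 0.25·(-0.223144) = 0.3112.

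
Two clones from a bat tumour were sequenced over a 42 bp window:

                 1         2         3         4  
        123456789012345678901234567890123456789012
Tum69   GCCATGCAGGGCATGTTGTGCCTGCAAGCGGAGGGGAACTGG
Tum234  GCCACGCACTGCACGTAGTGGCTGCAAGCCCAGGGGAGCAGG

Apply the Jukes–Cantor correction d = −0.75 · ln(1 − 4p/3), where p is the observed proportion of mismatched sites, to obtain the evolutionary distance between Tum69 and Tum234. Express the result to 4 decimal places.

0.2865

Mismatches occur at site 5 (T↔C), site 9 (G↔C), site 10 (G↔T), site 14 (T↔C), site 17 (T↔A), site 21 (C↔G), site 30 (G↔C), site 31 (G↔C), site 38 (A↔G), site 40 (T↔A).
p = 10/42 = 0.238095.
d = −0.75 · ln(1 − (4/3)·0.238095) = −0.75 · ln(0.682540) = −0.75 · (-0.381934) = 0.2865.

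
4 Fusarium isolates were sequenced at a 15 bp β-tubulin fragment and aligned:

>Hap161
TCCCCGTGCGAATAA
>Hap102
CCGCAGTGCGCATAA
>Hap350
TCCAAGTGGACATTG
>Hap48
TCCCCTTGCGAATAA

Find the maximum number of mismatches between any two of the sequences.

Pairwise Hamming distances:
  Hap161 vs Hap102: 4
  Hap161 vs Hap350: 7
  Hap161 vs Hap48: 1
  Hap102 vs Hap350: 7
  Hap102 vs Hap48: 5
  Hap350 vs Hap48: 8
The largest is 8, between Hap350 and Hap48.

8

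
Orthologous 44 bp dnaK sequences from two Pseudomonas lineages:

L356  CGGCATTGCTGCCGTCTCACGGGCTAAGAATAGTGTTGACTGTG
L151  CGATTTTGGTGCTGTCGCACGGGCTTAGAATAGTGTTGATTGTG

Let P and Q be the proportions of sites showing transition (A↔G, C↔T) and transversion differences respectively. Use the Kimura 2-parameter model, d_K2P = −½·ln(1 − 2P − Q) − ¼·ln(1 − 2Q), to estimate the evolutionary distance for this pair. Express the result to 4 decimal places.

0.2094

Mismatches occur at site 3 (G/A, transition), site 4 (C/T, transition), site 5 (A/T, transversion), site 9 (C/G, transversion), site 13 (C/T, transition), site 17 (T/G, transversion), site 26 (A/T, transversion), site 40 (C/T, transition).
Of the 8 differences, 4 transitions and 4 transversions over 44 sites: P = 4/44 = 0.090909, Q = 4/44 = 0.090909.
d = −0.5·ln(0.727273) − 0.25·ln(0.818182) = −0.5·(-0.318453) − 0.25·(-0.200670) = 0.2094.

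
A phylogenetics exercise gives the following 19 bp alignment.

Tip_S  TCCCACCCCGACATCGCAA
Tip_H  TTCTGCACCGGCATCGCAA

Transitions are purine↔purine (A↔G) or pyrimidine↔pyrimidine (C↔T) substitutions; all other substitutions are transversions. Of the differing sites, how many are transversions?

Mismatches occur at site 2 (C↔T, transition), site 4 (C↔T, transition), site 5 (A↔G, transition), site 7 (C↔A, transversion), site 11 (A↔G, transition).
Of the 5 differences, 4 transitions and 1 transversion, so the answer is 1.

1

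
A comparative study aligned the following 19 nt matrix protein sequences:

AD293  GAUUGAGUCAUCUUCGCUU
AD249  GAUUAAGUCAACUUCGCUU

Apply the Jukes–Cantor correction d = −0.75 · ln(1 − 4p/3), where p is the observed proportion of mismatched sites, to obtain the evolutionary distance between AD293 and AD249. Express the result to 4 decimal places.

Mismatches occur at site 5 (G↔A), site 11 (U↔A).
p = 2/19 = 0.105263.
d = −0.75 · ln(1 − (4/3)·0.105263) = −0.75 · ln(0.859649) = −0.75 · (-0.151231) = 0.1134.

0.1134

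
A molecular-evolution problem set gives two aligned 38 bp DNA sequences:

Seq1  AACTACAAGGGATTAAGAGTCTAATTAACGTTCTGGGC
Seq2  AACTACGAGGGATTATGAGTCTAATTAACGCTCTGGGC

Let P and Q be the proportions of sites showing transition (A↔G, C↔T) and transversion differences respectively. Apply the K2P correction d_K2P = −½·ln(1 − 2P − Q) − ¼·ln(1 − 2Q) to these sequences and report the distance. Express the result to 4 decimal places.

0.0841

Mismatches occur at site 7 (A↔G, transition), site 16 (A↔T, transversion), site 31 (T↔C, transition).
Of the 3 differences, 2 transitions and 1 transversion over 38 sites: P = 2/38 = 0.052632, Q = 1/38 = 0.026316.
d = −0.5·ln(0.868420) − 0.25·ln(0.947368) = −0.5·(-0.141080) − 0.25·(-0.054068) = 0.0841.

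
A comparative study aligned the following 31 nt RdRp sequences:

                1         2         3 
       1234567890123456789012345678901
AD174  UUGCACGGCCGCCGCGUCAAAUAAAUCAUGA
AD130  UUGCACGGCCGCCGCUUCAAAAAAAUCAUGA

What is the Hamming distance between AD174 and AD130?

2

Mismatches occur at site 16 (G/U), site 22 (U/A).
That gives 2 mismatches out of 31 aligned sites, so the Hamming distance is 2.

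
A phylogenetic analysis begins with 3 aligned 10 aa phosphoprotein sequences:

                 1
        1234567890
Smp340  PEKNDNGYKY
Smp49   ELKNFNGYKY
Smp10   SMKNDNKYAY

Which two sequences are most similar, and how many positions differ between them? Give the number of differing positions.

3

Pairwise Hamming distances:
  Smp340 vs Smp49: 3
  Smp340 vs Smp10: 4
  Smp49 vs Smp10: 5
The smallest is 3, between Smp340 and Smp49.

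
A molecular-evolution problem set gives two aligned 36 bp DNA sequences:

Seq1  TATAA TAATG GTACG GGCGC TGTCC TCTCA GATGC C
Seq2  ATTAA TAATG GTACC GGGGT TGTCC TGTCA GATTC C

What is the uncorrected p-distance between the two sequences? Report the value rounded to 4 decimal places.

Mismatches occur at site 1 (T→A), site 2 (A→T), site 15 (G→C), site 18 (C→G), site 20 (C→T), site 27 (C→G), site 34 (G→T).
There are 7 differences over 36 sites, so p = 7/36 = 0.1944.

0.1944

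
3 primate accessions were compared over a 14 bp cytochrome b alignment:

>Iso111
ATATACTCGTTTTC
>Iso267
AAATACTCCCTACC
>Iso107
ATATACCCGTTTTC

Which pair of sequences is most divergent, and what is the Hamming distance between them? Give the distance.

6

Pairwise Hamming distances:
  Iso111 vs Iso267: 5
  Iso111 vs Iso107: 1
  Iso267 vs Iso107: 6
The largest is 6, between Iso267 and Iso107.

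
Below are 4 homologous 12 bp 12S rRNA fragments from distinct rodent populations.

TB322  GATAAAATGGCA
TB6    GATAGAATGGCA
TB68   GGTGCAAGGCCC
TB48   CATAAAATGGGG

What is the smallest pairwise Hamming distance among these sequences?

Pairwise Hamming distances:
  TB322 vs TB6: 1
  TB322 vs TB68: 6
  TB322 vs TB48: 3
  TB6 vs TB68: 6
  TB6 vs TB48: 4
  TB68 vs TB48: 8
The smallest is 1, between TB322 and TB6.

1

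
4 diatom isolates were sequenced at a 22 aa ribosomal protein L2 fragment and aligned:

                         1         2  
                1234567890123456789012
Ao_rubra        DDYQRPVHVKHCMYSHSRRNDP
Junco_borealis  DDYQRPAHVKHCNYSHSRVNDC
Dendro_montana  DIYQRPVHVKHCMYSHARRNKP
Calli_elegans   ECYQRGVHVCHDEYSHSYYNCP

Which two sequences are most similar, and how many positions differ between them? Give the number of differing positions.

3

Pairwise Hamming distances:
  Ao_rubra vs Junco_borealis: 4
  Ao_rubra vs Dendro_montana: 3
  Ao_rubra vs Calli_elegans: 9
  Junco_borealis vs Dendro_montana: 7
  Junco_borealis vs Calli_elegans: 11
  Dendro_montana vs Calli_elegans: 10
The smallest is 3, between Ao_rubra and Dendro_montana.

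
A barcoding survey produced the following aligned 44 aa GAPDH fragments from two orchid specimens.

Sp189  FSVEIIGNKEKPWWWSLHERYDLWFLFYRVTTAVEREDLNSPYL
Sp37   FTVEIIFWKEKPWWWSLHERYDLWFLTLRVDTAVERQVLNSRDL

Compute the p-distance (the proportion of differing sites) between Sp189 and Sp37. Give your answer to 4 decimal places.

0.2273

Mismatches occur at site 2 (S→T), site 7 (G→F), site 8 (N→W), site 27 (F→T), site 28 (Y→L), site 31 (T→D), site 37 (E→Q), site 38 (D→V), site 42 (P→R), site 43 (Y→D).
There are 10 differences over 44 sites, so p = 10/44 = 0.2273.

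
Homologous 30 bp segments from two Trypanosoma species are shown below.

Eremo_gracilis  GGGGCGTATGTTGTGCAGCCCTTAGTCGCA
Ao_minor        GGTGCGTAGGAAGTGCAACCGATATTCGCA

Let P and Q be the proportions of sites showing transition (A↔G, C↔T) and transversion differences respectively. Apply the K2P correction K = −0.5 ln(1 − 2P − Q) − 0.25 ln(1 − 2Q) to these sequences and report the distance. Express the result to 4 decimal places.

0.3355

Mismatches occur at site 3 (G→T, transversion), site 9 (T→G, transversion), site 11 (T→A, transversion), site 12 (T→A, transversion), site 18 (G→A, transition), site 21 (C→G, transversion), site 22 (T→A, transversion), site 25 (G→T, transversion).
Of the 8 differences, 1 transition and 7 transversions over 30 sites: P = 1/30 = 0.033333, Q = 7/30 = 0.233333.
d = −0.5·ln(0.700001) − 0.25·ln(0.533334) = −0.5·(-0.356674) − 0.25·(-0.628607) = 0.3355.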